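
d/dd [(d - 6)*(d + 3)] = 2*d - 3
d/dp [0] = 0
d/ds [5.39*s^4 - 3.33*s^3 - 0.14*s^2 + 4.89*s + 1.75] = 21.56*s^3 - 9.99*s^2 - 0.28*s + 4.89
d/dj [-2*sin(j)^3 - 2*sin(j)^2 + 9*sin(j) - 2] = (-6*sin(j)^2 - 4*sin(j) + 9)*cos(j)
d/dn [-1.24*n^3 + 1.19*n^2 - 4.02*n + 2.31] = -3.72*n^2 + 2.38*n - 4.02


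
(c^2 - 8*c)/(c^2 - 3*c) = (c - 8)/(c - 3)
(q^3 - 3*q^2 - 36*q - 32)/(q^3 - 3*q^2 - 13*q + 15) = (q^3 - 3*q^2 - 36*q - 32)/(q^3 - 3*q^2 - 13*q + 15)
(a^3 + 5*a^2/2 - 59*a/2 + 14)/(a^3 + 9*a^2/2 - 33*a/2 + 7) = (a - 4)/(a - 2)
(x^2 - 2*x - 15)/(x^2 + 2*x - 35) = (x + 3)/(x + 7)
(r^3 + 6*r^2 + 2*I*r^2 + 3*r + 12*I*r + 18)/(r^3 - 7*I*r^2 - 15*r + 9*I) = (r^2 + 3*r*(2 + I) + 18*I)/(r^2 - 6*I*r - 9)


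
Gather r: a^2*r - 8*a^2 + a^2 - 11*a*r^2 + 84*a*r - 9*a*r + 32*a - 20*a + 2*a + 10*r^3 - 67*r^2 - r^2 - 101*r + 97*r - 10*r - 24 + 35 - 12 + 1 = -7*a^2 + 14*a + 10*r^3 + r^2*(-11*a - 68) + r*(a^2 + 75*a - 14)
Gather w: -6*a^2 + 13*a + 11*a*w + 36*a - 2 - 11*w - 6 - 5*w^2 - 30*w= -6*a^2 + 49*a - 5*w^2 + w*(11*a - 41) - 8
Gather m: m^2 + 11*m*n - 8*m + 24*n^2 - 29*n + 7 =m^2 + m*(11*n - 8) + 24*n^2 - 29*n + 7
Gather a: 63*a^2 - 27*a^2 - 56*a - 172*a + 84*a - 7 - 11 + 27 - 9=36*a^2 - 144*a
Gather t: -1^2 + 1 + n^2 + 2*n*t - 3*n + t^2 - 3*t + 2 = n^2 - 3*n + t^2 + t*(2*n - 3) + 2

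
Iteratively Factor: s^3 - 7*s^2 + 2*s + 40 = (s + 2)*(s^2 - 9*s + 20) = (s - 4)*(s + 2)*(s - 5)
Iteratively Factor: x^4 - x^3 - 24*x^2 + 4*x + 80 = (x + 2)*(x^3 - 3*x^2 - 18*x + 40) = (x - 2)*(x + 2)*(x^2 - x - 20) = (x - 2)*(x + 2)*(x + 4)*(x - 5)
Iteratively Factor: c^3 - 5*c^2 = (c)*(c^2 - 5*c) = c^2*(c - 5)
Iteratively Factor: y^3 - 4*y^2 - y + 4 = (y + 1)*(y^2 - 5*y + 4) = (y - 1)*(y + 1)*(y - 4)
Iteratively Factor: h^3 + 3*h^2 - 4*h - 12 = (h - 2)*(h^2 + 5*h + 6) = (h - 2)*(h + 2)*(h + 3)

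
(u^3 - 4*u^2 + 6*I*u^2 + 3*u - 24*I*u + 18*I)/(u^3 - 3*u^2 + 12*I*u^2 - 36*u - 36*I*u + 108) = (u - 1)/(u + 6*I)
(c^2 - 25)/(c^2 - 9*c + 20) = (c + 5)/(c - 4)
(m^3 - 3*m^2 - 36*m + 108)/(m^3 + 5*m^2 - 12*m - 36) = (m - 6)/(m + 2)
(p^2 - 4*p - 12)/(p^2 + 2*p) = (p - 6)/p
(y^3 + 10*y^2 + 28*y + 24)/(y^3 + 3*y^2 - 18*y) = (y^2 + 4*y + 4)/(y*(y - 3))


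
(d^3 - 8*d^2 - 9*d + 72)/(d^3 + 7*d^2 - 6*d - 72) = (d^2 - 5*d - 24)/(d^2 + 10*d + 24)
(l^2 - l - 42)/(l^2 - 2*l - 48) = (l - 7)/(l - 8)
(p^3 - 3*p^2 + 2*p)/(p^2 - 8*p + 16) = p*(p^2 - 3*p + 2)/(p^2 - 8*p + 16)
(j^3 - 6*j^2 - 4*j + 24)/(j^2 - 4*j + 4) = (j^2 - 4*j - 12)/(j - 2)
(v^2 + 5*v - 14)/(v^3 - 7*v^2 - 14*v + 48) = (v + 7)/(v^2 - 5*v - 24)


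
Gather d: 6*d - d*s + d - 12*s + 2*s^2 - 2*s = d*(7 - s) + 2*s^2 - 14*s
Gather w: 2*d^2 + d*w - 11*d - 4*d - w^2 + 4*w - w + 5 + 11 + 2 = 2*d^2 - 15*d - w^2 + w*(d + 3) + 18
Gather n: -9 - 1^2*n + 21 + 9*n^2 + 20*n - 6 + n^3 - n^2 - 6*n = n^3 + 8*n^2 + 13*n + 6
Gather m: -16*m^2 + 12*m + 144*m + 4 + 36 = -16*m^2 + 156*m + 40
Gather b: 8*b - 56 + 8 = 8*b - 48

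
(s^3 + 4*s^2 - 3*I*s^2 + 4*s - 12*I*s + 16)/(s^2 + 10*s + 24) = (s^2 - 3*I*s + 4)/(s + 6)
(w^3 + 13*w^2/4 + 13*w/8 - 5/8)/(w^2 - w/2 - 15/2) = (4*w^2 + 3*w - 1)/(4*(w - 3))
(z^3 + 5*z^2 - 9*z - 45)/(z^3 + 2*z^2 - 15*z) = (z + 3)/z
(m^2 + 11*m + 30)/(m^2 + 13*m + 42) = (m + 5)/(m + 7)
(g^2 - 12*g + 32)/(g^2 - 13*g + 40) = (g - 4)/(g - 5)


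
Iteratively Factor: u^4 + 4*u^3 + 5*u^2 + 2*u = (u + 2)*(u^3 + 2*u^2 + u) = (u + 1)*(u + 2)*(u^2 + u) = u*(u + 1)*(u + 2)*(u + 1)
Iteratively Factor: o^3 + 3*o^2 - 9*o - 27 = (o + 3)*(o^2 - 9) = (o + 3)^2*(o - 3)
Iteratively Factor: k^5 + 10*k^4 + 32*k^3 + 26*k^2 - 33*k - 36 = (k + 3)*(k^4 + 7*k^3 + 11*k^2 - 7*k - 12) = (k + 3)^2*(k^3 + 4*k^2 - k - 4) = (k + 1)*(k + 3)^2*(k^2 + 3*k - 4) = (k + 1)*(k + 3)^2*(k + 4)*(k - 1)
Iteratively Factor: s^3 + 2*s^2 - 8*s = (s - 2)*(s^2 + 4*s) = s*(s - 2)*(s + 4)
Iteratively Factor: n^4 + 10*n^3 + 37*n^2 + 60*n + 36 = (n + 2)*(n^3 + 8*n^2 + 21*n + 18) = (n + 2)*(n + 3)*(n^2 + 5*n + 6) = (n + 2)^2*(n + 3)*(n + 3)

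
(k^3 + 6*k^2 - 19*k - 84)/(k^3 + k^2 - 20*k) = (k^2 + 10*k + 21)/(k*(k + 5))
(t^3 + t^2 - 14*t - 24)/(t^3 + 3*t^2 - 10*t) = (t^3 + t^2 - 14*t - 24)/(t*(t^2 + 3*t - 10))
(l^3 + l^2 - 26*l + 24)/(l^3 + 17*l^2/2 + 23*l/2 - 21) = 2*(l - 4)/(2*l + 7)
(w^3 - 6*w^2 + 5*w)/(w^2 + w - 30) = w*(w - 1)/(w + 6)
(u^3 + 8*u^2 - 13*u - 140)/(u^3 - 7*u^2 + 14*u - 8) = (u^2 + 12*u + 35)/(u^2 - 3*u + 2)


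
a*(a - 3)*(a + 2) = a^3 - a^2 - 6*a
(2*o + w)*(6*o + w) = 12*o^2 + 8*o*w + w^2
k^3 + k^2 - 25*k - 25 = (k - 5)*(k + 1)*(k + 5)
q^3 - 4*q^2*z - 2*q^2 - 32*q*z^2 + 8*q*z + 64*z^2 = (q - 2)*(q - 8*z)*(q + 4*z)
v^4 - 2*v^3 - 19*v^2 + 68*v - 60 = (v - 3)*(v - 2)^2*(v + 5)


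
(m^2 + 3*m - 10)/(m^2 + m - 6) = (m + 5)/(m + 3)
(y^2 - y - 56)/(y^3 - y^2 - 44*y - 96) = (y + 7)/(y^2 + 7*y + 12)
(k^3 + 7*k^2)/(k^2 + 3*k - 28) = k^2/(k - 4)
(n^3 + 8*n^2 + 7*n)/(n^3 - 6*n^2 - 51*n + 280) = n*(n + 1)/(n^2 - 13*n + 40)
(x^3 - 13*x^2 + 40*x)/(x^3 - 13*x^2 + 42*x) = (x^2 - 13*x + 40)/(x^2 - 13*x + 42)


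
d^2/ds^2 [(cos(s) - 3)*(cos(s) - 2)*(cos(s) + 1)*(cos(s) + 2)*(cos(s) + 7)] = -25*cos(s)^5 - 80*cos(s)^4 + 209*cos(s)^3 + 224*cos(s)^2 - 194*cos(s) - 82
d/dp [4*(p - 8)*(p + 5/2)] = 8*p - 22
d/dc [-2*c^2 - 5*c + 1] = -4*c - 5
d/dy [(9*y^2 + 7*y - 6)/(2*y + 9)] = 3*(6*y^2 + 54*y + 25)/(4*y^2 + 36*y + 81)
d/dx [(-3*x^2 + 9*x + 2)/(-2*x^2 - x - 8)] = 7*(3*x^2 + 8*x - 10)/(4*x^4 + 4*x^3 + 33*x^2 + 16*x + 64)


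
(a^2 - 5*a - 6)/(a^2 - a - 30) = (a + 1)/(a + 5)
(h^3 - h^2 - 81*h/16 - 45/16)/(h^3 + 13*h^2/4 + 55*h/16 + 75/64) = 4*(h - 3)/(4*h + 5)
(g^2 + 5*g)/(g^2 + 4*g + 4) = g*(g + 5)/(g^2 + 4*g + 4)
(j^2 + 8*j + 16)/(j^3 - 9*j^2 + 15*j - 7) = (j^2 + 8*j + 16)/(j^3 - 9*j^2 + 15*j - 7)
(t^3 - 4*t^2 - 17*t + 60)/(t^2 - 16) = (t^2 - 8*t + 15)/(t - 4)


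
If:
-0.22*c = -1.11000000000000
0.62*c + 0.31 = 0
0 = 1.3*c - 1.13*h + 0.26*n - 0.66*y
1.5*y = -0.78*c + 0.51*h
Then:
No Solution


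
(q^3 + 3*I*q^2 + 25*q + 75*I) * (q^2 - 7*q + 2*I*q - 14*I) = q^5 - 7*q^4 + 5*I*q^4 + 19*q^3 - 35*I*q^3 - 133*q^2 + 125*I*q^2 - 150*q - 875*I*q + 1050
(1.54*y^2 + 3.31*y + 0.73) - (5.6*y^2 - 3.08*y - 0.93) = -4.06*y^2 + 6.39*y + 1.66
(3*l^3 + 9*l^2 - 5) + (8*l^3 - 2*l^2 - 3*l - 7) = 11*l^3 + 7*l^2 - 3*l - 12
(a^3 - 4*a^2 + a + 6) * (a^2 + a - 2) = a^5 - 3*a^4 - 5*a^3 + 15*a^2 + 4*a - 12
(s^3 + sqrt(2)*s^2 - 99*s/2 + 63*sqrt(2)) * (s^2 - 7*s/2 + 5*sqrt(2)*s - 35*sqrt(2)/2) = s^5 - 7*s^4/2 + 6*sqrt(2)*s^4 - 79*s^3/2 - 21*sqrt(2)*s^3 - 369*sqrt(2)*s^2/2 + 553*s^2/4 + 630*s + 2583*sqrt(2)*s/4 - 2205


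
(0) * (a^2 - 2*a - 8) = 0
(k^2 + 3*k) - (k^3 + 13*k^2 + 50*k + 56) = -k^3 - 12*k^2 - 47*k - 56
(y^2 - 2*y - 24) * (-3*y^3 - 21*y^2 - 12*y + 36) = -3*y^5 - 15*y^4 + 102*y^3 + 564*y^2 + 216*y - 864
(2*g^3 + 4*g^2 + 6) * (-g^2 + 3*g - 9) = -2*g^5 + 2*g^4 - 6*g^3 - 42*g^2 + 18*g - 54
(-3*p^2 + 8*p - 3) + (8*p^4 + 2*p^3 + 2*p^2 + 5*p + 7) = 8*p^4 + 2*p^3 - p^2 + 13*p + 4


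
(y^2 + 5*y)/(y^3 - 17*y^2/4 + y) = 4*(y + 5)/(4*y^2 - 17*y + 4)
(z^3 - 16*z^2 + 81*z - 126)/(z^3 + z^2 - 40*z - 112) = (z^2 - 9*z + 18)/(z^2 + 8*z + 16)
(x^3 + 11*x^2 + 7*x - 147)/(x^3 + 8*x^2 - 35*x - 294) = (x - 3)/(x - 6)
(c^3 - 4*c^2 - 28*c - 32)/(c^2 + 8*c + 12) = (c^2 - 6*c - 16)/(c + 6)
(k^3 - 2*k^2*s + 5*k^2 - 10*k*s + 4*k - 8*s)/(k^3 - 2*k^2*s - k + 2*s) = (k + 4)/(k - 1)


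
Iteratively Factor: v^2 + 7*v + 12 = (v + 4)*(v + 3)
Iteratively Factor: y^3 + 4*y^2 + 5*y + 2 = (y + 1)*(y^2 + 3*y + 2) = (y + 1)^2*(y + 2)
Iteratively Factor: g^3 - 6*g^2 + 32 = (g + 2)*(g^2 - 8*g + 16) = (g - 4)*(g + 2)*(g - 4)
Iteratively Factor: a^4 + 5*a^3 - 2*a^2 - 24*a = (a)*(a^3 + 5*a^2 - 2*a - 24) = a*(a + 3)*(a^2 + 2*a - 8) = a*(a + 3)*(a + 4)*(a - 2)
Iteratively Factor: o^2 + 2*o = (o + 2)*(o)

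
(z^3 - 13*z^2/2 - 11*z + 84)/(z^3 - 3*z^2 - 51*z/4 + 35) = 2*(z - 6)/(2*z - 5)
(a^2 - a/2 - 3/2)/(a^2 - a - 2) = (a - 3/2)/(a - 2)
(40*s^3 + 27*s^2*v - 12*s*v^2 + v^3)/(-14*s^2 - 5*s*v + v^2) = (-40*s^3 - 27*s^2*v + 12*s*v^2 - v^3)/(14*s^2 + 5*s*v - v^2)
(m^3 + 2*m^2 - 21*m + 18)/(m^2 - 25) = (m^3 + 2*m^2 - 21*m + 18)/(m^2 - 25)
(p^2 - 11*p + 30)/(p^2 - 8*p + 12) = (p - 5)/(p - 2)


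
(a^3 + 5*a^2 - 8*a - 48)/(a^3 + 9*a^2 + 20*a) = (a^2 + a - 12)/(a*(a + 5))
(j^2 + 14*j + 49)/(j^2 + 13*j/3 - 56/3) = 3*(j + 7)/(3*j - 8)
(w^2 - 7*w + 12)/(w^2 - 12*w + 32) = (w - 3)/(w - 8)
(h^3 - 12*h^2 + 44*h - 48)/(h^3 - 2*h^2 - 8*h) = (h^2 - 8*h + 12)/(h*(h + 2))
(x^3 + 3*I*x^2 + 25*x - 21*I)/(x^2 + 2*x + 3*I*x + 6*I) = (x^3 + 3*I*x^2 + 25*x - 21*I)/(x^2 + x*(2 + 3*I) + 6*I)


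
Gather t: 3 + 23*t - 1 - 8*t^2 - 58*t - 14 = -8*t^2 - 35*t - 12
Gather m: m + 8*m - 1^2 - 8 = 9*m - 9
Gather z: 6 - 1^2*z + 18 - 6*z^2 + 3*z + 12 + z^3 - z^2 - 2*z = z^3 - 7*z^2 + 36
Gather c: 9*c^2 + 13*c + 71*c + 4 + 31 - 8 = 9*c^2 + 84*c + 27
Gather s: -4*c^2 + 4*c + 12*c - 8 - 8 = -4*c^2 + 16*c - 16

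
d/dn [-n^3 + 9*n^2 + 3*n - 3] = -3*n^2 + 18*n + 3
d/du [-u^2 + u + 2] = 1 - 2*u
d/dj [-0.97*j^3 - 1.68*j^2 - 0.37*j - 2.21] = -2.91*j^2 - 3.36*j - 0.37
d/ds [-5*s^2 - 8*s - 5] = -10*s - 8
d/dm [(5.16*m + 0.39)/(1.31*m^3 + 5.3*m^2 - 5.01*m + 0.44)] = (-13.5192*m^3 - 28.8807*m^2 - 4.134*m + 4.2243)/(1.7161*m^6 + 13.886*m^5 + 14.9638*m^4 - 51.9532*m^3 + 29.7641*m^2 - 4.4088*m + 0.1936)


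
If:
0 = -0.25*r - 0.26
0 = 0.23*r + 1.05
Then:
No Solution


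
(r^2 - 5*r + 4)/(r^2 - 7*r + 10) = (r^2 - 5*r + 4)/(r^2 - 7*r + 10)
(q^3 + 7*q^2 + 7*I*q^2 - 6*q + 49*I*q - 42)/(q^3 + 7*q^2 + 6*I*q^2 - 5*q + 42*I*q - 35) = (q + 6*I)/(q + 5*I)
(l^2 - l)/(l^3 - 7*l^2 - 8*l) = (1 - l)/(-l^2 + 7*l + 8)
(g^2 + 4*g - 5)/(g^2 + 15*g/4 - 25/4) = 4*(g - 1)/(4*g - 5)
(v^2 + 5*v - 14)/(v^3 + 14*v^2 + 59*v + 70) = (v - 2)/(v^2 + 7*v + 10)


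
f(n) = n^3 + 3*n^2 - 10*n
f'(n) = 3*n^2 + 6*n - 10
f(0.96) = -5.95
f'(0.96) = -1.48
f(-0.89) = 10.57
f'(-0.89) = -12.96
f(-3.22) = 29.92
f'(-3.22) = 1.79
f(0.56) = -4.48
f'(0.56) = -5.70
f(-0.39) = 4.30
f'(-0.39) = -11.88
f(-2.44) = 27.73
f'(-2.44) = -6.78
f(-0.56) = 6.37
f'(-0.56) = -12.42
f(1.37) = -5.50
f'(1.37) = 3.85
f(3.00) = 24.00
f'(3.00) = 35.00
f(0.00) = 0.00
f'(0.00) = -10.00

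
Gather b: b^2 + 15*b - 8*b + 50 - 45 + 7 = b^2 + 7*b + 12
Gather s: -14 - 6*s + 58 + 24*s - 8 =18*s + 36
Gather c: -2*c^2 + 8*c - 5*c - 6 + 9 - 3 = -2*c^2 + 3*c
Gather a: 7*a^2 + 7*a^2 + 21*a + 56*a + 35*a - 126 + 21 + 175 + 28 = 14*a^2 + 112*a + 98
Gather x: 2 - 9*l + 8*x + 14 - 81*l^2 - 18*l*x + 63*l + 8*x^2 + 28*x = -81*l^2 + 54*l + 8*x^2 + x*(36 - 18*l) + 16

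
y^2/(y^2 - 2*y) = y/(y - 2)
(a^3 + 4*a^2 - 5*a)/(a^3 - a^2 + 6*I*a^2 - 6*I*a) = (a + 5)/(a + 6*I)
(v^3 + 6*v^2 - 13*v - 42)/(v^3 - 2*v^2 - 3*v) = (v^2 + 9*v + 14)/(v*(v + 1))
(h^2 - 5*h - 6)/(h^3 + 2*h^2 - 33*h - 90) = (h + 1)/(h^2 + 8*h + 15)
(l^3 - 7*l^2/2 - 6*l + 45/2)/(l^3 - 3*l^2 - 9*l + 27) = (l + 5/2)/(l + 3)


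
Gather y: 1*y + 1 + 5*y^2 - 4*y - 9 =5*y^2 - 3*y - 8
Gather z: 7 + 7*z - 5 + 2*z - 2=9*z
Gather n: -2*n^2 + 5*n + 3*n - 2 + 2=-2*n^2 + 8*n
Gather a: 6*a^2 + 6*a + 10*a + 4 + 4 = 6*a^2 + 16*a + 8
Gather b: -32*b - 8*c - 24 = -32*b - 8*c - 24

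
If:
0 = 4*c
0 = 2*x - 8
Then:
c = 0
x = 4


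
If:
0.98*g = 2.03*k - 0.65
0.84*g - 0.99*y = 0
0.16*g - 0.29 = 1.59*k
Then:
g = -1.32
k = -0.31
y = -1.12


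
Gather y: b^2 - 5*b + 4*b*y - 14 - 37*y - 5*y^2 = b^2 - 5*b - 5*y^2 + y*(4*b - 37) - 14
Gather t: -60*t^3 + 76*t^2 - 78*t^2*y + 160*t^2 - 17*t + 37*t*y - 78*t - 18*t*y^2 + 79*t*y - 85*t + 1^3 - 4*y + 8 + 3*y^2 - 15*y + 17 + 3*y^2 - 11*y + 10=-60*t^3 + t^2*(236 - 78*y) + t*(-18*y^2 + 116*y - 180) + 6*y^2 - 30*y + 36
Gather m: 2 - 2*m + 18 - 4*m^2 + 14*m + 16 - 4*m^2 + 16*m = -8*m^2 + 28*m + 36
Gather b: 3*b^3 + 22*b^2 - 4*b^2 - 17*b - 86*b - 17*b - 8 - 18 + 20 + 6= 3*b^3 + 18*b^2 - 120*b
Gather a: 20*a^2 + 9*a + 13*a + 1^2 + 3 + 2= 20*a^2 + 22*a + 6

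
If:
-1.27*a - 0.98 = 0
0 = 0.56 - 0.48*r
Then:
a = -0.77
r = 1.17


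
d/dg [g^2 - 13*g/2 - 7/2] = 2*g - 13/2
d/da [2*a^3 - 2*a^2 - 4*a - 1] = 6*a^2 - 4*a - 4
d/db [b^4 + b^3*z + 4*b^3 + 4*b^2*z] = b*(4*b^2 + 3*b*z + 12*b + 8*z)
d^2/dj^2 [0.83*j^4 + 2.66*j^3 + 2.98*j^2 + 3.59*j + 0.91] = 9.96*j^2 + 15.96*j + 5.96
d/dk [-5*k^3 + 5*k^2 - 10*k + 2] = -15*k^2 + 10*k - 10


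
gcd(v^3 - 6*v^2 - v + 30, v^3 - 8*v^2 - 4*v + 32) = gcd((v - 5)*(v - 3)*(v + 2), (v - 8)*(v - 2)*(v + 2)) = v + 2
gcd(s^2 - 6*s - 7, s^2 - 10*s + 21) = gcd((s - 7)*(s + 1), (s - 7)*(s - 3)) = s - 7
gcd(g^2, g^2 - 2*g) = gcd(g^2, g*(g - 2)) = g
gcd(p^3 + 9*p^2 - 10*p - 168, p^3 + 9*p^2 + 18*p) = p + 6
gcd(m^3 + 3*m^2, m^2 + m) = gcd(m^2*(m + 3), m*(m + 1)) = m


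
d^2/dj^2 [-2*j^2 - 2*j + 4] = -4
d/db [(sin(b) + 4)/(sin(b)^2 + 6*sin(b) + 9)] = -(sin(b) + 5)*cos(b)/(sin(b) + 3)^3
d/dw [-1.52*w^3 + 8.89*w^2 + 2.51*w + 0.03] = -4.56*w^2 + 17.78*w + 2.51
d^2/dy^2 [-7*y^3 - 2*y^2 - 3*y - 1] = -42*y - 4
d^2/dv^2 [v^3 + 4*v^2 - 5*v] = 6*v + 8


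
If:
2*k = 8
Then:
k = 4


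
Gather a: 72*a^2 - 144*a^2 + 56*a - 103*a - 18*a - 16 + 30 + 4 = -72*a^2 - 65*a + 18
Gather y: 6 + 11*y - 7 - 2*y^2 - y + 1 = -2*y^2 + 10*y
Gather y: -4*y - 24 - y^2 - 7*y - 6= -y^2 - 11*y - 30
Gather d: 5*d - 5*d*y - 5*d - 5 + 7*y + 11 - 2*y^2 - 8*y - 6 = -5*d*y - 2*y^2 - y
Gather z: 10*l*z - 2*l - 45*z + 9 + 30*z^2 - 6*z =-2*l + 30*z^2 + z*(10*l - 51) + 9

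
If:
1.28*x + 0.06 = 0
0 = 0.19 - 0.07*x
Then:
No Solution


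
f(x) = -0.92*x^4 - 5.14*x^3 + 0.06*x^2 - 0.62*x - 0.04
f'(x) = -3.68*x^3 - 15.42*x^2 + 0.12*x - 0.62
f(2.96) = -205.28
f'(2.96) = -230.81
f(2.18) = -75.14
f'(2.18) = -111.77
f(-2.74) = 55.99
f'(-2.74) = -41.02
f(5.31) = -1502.63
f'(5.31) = -985.74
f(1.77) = -38.48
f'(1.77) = -69.12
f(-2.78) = 57.63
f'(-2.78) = -41.06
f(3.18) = -260.77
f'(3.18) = -274.51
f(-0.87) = 3.40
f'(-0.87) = -9.97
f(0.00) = -0.04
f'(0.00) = -0.62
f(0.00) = -0.04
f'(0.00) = -0.62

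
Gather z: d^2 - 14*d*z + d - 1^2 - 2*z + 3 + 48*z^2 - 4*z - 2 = d^2 + d + 48*z^2 + z*(-14*d - 6)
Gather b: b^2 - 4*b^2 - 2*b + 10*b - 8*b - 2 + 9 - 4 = 3 - 3*b^2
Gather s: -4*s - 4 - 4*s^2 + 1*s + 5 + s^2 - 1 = -3*s^2 - 3*s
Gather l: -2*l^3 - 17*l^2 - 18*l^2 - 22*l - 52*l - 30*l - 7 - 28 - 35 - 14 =-2*l^3 - 35*l^2 - 104*l - 84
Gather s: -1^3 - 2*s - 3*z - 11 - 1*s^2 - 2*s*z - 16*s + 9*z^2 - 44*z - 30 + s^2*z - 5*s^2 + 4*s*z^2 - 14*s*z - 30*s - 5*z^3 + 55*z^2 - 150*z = s^2*(z - 6) + s*(4*z^2 - 16*z - 48) - 5*z^3 + 64*z^2 - 197*z - 42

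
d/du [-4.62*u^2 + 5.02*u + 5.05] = 5.02 - 9.24*u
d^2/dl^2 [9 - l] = 0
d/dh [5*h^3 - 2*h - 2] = 15*h^2 - 2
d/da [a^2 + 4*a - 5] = 2*a + 4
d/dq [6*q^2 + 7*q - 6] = 12*q + 7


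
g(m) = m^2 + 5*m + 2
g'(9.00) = 23.00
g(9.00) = 128.00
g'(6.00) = 17.00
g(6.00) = 68.00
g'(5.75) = 16.50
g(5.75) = 63.81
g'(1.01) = 7.02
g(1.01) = 8.07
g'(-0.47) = 4.06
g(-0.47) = -0.13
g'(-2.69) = -0.38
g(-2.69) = -4.21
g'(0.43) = 5.86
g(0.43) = 4.33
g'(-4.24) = -3.48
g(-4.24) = -1.22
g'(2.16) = 9.32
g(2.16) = 17.47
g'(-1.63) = 1.74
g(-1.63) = -3.49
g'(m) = 2*m + 5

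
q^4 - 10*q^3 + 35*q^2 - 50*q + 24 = (q - 4)*(q - 3)*(q - 2)*(q - 1)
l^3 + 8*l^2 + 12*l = l*(l + 2)*(l + 6)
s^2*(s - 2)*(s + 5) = s^4 + 3*s^3 - 10*s^2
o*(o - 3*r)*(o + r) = o^3 - 2*o^2*r - 3*o*r^2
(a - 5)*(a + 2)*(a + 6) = a^3 + 3*a^2 - 28*a - 60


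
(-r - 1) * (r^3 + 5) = -r^4 - r^3 - 5*r - 5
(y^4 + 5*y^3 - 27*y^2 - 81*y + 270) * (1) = y^4 + 5*y^3 - 27*y^2 - 81*y + 270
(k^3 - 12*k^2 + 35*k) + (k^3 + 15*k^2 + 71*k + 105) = 2*k^3 + 3*k^2 + 106*k + 105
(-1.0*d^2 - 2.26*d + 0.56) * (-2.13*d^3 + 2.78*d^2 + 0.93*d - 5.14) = 2.13*d^5 + 2.0338*d^4 - 8.4056*d^3 + 4.595*d^2 + 12.1372*d - 2.8784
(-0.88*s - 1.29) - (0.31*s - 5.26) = 3.97 - 1.19*s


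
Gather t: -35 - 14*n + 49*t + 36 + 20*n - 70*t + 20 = 6*n - 21*t + 21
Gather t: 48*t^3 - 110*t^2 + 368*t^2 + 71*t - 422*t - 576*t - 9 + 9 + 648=48*t^3 + 258*t^2 - 927*t + 648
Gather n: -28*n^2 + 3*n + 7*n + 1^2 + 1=-28*n^2 + 10*n + 2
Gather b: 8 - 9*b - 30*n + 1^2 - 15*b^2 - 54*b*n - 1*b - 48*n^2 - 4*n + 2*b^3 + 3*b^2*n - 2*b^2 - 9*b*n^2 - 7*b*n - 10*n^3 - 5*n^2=2*b^3 + b^2*(3*n - 17) + b*(-9*n^2 - 61*n - 10) - 10*n^3 - 53*n^2 - 34*n + 9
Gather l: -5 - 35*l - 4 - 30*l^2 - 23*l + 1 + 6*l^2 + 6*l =-24*l^2 - 52*l - 8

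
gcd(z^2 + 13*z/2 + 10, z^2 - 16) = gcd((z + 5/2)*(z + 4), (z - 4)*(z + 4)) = z + 4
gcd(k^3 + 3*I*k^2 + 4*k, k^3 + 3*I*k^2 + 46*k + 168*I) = k + 4*I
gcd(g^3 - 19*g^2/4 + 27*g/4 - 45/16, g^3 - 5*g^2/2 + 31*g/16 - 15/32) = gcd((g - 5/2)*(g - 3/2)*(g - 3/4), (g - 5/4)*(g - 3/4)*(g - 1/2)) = g - 3/4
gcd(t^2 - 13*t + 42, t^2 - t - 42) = t - 7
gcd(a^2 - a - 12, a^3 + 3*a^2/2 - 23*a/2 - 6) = 1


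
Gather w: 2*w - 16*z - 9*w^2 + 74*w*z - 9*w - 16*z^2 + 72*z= -9*w^2 + w*(74*z - 7) - 16*z^2 + 56*z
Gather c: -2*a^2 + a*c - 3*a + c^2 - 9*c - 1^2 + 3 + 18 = -2*a^2 - 3*a + c^2 + c*(a - 9) + 20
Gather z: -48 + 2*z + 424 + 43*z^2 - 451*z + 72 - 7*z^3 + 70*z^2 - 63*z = -7*z^3 + 113*z^2 - 512*z + 448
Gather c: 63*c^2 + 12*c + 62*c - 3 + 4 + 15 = 63*c^2 + 74*c + 16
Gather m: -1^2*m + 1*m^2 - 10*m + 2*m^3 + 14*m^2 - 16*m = 2*m^3 + 15*m^2 - 27*m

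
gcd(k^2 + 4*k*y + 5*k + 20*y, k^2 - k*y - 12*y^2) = 1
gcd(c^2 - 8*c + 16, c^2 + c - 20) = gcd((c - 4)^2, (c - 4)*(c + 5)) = c - 4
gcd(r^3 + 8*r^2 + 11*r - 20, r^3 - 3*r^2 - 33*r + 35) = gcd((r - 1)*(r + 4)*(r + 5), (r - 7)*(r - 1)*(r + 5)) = r^2 + 4*r - 5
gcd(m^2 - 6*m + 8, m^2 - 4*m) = m - 4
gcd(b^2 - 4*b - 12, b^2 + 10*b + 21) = 1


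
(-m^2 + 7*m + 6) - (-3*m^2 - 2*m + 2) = 2*m^2 + 9*m + 4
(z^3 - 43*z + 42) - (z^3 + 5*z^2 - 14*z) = -5*z^2 - 29*z + 42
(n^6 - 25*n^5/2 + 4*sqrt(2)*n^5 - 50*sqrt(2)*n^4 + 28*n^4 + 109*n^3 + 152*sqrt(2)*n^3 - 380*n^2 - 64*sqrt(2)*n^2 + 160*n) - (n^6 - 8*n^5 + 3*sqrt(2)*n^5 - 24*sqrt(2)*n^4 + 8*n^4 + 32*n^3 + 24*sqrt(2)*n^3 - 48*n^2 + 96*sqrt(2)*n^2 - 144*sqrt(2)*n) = -9*n^5/2 + sqrt(2)*n^5 - 26*sqrt(2)*n^4 + 20*n^4 + 77*n^3 + 128*sqrt(2)*n^3 - 332*n^2 - 160*sqrt(2)*n^2 + 160*n + 144*sqrt(2)*n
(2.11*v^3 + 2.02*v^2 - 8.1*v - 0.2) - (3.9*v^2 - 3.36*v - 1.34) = 2.11*v^3 - 1.88*v^2 - 4.74*v + 1.14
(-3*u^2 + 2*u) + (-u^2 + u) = -4*u^2 + 3*u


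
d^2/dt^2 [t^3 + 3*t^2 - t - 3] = 6*t + 6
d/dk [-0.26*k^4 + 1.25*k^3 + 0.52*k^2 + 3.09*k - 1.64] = -1.04*k^3 + 3.75*k^2 + 1.04*k + 3.09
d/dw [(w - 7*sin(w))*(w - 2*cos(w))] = (w - 7*sin(w))*(2*sin(w) + 1) - (w - 2*cos(w))*(7*cos(w) - 1)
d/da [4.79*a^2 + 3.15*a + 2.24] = 9.58*a + 3.15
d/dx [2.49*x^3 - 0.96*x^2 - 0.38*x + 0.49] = 7.47*x^2 - 1.92*x - 0.38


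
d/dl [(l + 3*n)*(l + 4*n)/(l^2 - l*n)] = 4*n*(-2*l^2 - 6*l*n + 3*n^2)/(l^2*(l^2 - 2*l*n + n^2))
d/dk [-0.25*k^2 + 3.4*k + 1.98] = 3.4 - 0.5*k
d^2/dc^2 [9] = 0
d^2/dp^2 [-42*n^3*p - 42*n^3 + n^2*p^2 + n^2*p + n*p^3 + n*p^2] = 2*n*(n + 3*p + 1)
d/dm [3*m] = 3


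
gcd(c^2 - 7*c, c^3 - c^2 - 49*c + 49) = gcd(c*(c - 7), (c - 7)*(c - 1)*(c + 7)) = c - 7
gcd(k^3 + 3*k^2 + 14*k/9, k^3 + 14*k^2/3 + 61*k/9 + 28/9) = k + 7/3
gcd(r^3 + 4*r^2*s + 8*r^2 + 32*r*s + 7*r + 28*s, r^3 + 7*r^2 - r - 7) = r^2 + 8*r + 7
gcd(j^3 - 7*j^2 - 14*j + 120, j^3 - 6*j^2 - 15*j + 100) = j^2 - j - 20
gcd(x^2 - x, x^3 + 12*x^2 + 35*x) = x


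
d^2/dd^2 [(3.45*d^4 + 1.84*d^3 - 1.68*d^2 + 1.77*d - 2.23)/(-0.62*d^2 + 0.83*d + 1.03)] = (-2.65236*d^6 + 10.65222*d^5 - 1.04120999999999*d^4 - 51.7074*d^3 - 41.778996*d^2 - 25.379616*d + 12.51162)/(0.238328*d^6 - 0.957156*d^5 + 0.0935579999999998*d^4 + 2.608441*d^3 - 0.155427*d^2 - 2.641641*d - 1.092727)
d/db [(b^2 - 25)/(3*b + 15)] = 1/3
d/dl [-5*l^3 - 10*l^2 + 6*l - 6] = -15*l^2 - 20*l + 6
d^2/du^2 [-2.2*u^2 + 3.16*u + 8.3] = -4.40000000000000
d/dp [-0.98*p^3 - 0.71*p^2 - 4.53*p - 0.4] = -2.94*p^2 - 1.42*p - 4.53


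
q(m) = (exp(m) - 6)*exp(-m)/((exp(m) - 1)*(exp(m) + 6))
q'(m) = -(exp(m) - 6)*exp(-m)/((exp(m) - 1)*(exp(m) + 6)) - (exp(m) - 6)/((exp(m) - 1)*(exp(m) + 6)^2) - (exp(m) - 6)/((exp(m) - 1)^2*(exp(m) + 6)) + 1/((exp(m) - 1)*(exp(m) + 6)) = (-2*exp(3*m) + 13*exp(2*m) + 60*exp(m) - 36)*exp(-m)/(exp(4*m) + 10*exp(3*m) + 13*exp(2*m) - 60*exp(m) + 36)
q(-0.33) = 3.89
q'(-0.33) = 5.11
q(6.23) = 0.00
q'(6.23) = -0.00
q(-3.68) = 40.33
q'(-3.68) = -39.63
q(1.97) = 0.00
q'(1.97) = 0.01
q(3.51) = 0.00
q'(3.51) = -0.00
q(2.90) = 0.00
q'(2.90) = -0.00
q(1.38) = -0.02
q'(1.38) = 0.08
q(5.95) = 0.00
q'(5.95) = -0.00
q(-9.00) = 8103.75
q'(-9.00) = -8103.08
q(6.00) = 0.00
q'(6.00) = 0.00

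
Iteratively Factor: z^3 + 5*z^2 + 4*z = (z)*(z^2 + 5*z + 4) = z*(z + 4)*(z + 1)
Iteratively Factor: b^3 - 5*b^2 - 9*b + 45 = (b - 3)*(b^2 - 2*b - 15) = (b - 5)*(b - 3)*(b + 3)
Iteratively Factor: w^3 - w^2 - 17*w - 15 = (w - 5)*(w^2 + 4*w + 3) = (w - 5)*(w + 3)*(w + 1)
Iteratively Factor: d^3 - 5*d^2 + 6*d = (d - 2)*(d^2 - 3*d) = (d - 3)*(d - 2)*(d)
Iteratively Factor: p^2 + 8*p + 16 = (p + 4)*(p + 4)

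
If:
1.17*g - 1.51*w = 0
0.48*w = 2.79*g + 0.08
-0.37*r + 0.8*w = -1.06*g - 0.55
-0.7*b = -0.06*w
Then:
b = -0.00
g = -0.03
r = 1.34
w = -0.03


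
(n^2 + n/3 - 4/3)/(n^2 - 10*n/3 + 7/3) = (3*n + 4)/(3*n - 7)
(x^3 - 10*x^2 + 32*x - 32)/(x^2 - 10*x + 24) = (x^2 - 6*x + 8)/(x - 6)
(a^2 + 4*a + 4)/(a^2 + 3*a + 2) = (a + 2)/(a + 1)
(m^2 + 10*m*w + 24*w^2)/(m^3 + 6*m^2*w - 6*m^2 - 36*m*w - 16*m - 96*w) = (m + 4*w)/(m^2 - 6*m - 16)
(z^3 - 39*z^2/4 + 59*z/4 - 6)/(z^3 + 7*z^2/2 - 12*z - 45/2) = (4*z^3 - 39*z^2 + 59*z - 24)/(2*(2*z^3 + 7*z^2 - 24*z - 45))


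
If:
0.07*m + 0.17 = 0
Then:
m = -2.43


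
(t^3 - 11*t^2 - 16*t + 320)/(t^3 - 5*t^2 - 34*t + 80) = (t - 8)/(t - 2)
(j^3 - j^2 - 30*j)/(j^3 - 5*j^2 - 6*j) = (j + 5)/(j + 1)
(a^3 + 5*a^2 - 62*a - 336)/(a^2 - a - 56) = a + 6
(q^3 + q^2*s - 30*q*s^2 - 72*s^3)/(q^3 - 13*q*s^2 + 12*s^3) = (q^2 - 3*q*s - 18*s^2)/(q^2 - 4*q*s + 3*s^2)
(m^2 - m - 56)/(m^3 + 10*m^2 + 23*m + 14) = (m - 8)/(m^2 + 3*m + 2)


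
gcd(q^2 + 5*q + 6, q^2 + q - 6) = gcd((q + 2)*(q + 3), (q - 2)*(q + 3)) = q + 3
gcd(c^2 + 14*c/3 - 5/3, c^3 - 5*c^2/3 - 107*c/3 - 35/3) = c + 5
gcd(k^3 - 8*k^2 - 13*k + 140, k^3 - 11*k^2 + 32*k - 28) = k - 7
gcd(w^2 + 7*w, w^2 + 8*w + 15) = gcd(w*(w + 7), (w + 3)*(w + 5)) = 1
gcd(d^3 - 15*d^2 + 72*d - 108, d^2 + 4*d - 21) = d - 3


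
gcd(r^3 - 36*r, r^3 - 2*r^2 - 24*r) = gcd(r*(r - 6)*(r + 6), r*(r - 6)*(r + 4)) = r^2 - 6*r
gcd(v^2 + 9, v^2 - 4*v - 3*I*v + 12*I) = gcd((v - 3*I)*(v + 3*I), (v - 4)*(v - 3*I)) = v - 3*I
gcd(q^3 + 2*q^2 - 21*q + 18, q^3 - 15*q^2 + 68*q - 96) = q - 3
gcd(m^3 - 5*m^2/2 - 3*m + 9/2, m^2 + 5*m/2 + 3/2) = m + 3/2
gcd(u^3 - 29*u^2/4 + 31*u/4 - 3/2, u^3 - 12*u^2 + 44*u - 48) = u - 6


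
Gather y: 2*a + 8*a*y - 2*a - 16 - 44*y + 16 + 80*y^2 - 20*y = 80*y^2 + y*(8*a - 64)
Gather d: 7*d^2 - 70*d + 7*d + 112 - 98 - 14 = 7*d^2 - 63*d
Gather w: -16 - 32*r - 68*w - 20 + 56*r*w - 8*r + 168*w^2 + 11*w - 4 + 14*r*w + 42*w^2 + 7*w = -40*r + 210*w^2 + w*(70*r - 50) - 40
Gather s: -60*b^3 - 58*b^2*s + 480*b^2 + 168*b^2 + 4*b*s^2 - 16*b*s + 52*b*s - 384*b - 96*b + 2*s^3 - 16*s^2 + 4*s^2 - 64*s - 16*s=-60*b^3 + 648*b^2 - 480*b + 2*s^3 + s^2*(4*b - 12) + s*(-58*b^2 + 36*b - 80)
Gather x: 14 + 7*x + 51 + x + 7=8*x + 72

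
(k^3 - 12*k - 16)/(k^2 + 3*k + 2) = (k^2 - 2*k - 8)/(k + 1)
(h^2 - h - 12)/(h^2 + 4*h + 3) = (h - 4)/(h + 1)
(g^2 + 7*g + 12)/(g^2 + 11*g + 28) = (g + 3)/(g + 7)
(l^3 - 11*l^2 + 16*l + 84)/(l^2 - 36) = (l^2 - 5*l - 14)/(l + 6)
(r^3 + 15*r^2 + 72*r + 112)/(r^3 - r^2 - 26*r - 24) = (r^2 + 11*r + 28)/(r^2 - 5*r - 6)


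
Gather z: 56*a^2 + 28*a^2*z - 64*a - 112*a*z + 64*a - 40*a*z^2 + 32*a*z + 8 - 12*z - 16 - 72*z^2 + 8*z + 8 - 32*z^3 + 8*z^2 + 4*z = 56*a^2 - 32*z^3 + z^2*(-40*a - 64) + z*(28*a^2 - 80*a)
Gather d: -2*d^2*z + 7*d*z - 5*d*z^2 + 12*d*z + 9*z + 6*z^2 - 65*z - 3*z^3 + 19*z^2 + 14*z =-2*d^2*z + d*(-5*z^2 + 19*z) - 3*z^3 + 25*z^2 - 42*z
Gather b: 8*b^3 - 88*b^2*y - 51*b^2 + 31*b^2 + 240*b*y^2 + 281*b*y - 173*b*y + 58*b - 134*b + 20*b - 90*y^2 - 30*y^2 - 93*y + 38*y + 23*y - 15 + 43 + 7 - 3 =8*b^3 + b^2*(-88*y - 20) + b*(240*y^2 + 108*y - 56) - 120*y^2 - 32*y + 32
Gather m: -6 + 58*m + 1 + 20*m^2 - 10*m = 20*m^2 + 48*m - 5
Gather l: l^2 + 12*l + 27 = l^2 + 12*l + 27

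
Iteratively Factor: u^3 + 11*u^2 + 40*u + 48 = (u + 3)*(u^2 + 8*u + 16) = (u + 3)*(u + 4)*(u + 4)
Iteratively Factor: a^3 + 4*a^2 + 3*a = (a + 1)*(a^2 + 3*a) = (a + 1)*(a + 3)*(a)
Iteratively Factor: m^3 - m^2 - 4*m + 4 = (m - 2)*(m^2 + m - 2) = (m - 2)*(m + 2)*(m - 1)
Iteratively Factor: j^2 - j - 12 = (j + 3)*(j - 4)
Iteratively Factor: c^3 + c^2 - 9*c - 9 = (c - 3)*(c^2 + 4*c + 3) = (c - 3)*(c + 1)*(c + 3)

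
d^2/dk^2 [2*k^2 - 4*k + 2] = 4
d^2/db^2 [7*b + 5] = 0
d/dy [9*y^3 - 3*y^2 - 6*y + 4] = 27*y^2 - 6*y - 6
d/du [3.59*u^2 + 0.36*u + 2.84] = 7.18*u + 0.36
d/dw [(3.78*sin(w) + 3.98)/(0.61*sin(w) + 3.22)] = 9.7438*cos(w)/(0.61*sin(w) + 3.22)^2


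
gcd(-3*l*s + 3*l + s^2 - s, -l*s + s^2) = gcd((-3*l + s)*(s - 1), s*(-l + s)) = 1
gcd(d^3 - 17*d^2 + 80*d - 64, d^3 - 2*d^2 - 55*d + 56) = d^2 - 9*d + 8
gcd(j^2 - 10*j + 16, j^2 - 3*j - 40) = j - 8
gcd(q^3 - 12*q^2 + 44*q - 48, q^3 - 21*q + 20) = q - 4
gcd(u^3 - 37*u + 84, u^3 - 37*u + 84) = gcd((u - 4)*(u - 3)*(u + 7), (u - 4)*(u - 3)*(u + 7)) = u^3 - 37*u + 84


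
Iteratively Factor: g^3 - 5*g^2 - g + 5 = (g - 1)*(g^2 - 4*g - 5) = (g - 1)*(g + 1)*(g - 5)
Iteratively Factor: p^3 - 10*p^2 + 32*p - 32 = (p - 2)*(p^2 - 8*p + 16) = (p - 4)*(p - 2)*(p - 4)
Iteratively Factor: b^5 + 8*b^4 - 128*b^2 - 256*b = (b + 4)*(b^4 + 4*b^3 - 16*b^2 - 64*b) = (b + 4)^2*(b^3 - 16*b) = (b - 4)*(b + 4)^2*(b^2 + 4*b) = (b - 4)*(b + 4)^3*(b)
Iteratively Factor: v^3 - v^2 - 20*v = (v)*(v^2 - v - 20) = v*(v + 4)*(v - 5)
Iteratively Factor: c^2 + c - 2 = (c - 1)*(c + 2)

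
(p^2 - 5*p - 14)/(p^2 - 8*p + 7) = (p + 2)/(p - 1)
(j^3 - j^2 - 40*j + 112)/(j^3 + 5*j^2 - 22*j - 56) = (j - 4)/(j + 2)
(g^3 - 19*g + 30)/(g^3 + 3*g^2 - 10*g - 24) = (g^2 + 3*g - 10)/(g^2 + 6*g + 8)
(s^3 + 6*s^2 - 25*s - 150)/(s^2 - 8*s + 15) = (s^2 + 11*s + 30)/(s - 3)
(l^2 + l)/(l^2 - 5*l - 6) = l/(l - 6)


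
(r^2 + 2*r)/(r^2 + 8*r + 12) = r/(r + 6)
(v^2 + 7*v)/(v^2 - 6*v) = (v + 7)/(v - 6)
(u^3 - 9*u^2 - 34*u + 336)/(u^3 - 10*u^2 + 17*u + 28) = (u^2 - 2*u - 48)/(u^2 - 3*u - 4)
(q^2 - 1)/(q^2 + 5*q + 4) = (q - 1)/(q + 4)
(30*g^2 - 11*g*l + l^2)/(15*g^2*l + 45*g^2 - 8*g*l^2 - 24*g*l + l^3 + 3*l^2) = (6*g - l)/(3*g*l + 9*g - l^2 - 3*l)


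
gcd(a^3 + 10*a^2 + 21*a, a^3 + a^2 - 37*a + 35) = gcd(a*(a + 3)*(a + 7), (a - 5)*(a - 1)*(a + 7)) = a + 7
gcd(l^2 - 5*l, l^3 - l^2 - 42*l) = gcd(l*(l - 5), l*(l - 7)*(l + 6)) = l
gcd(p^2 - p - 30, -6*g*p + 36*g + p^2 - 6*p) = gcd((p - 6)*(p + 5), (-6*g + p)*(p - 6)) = p - 6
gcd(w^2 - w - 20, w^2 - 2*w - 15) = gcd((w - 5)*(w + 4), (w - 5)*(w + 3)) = w - 5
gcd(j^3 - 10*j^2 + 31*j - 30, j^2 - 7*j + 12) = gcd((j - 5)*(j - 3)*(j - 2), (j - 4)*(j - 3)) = j - 3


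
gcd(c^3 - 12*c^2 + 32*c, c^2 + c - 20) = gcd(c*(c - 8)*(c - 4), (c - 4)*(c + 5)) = c - 4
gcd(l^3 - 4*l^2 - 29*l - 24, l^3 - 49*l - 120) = l^2 - 5*l - 24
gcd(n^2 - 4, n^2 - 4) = n^2 - 4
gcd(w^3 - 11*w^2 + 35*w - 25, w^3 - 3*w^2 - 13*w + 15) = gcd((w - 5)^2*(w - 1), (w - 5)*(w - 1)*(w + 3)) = w^2 - 6*w + 5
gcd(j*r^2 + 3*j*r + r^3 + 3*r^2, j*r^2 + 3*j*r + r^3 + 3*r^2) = j*r^2 + 3*j*r + r^3 + 3*r^2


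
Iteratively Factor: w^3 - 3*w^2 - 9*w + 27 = (w + 3)*(w^2 - 6*w + 9) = (w - 3)*(w + 3)*(w - 3)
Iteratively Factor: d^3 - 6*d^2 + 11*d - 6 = (d - 3)*(d^2 - 3*d + 2) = (d - 3)*(d - 2)*(d - 1)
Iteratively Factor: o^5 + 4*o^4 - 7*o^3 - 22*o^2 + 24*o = (o - 2)*(o^4 + 6*o^3 + 5*o^2 - 12*o) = (o - 2)*(o + 4)*(o^3 + 2*o^2 - 3*o) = (o - 2)*(o + 3)*(o + 4)*(o^2 - o) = o*(o - 2)*(o + 3)*(o + 4)*(o - 1)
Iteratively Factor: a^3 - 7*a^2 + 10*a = (a)*(a^2 - 7*a + 10) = a*(a - 2)*(a - 5)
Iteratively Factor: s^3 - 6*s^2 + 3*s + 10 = (s - 5)*(s^2 - s - 2) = (s - 5)*(s - 2)*(s + 1)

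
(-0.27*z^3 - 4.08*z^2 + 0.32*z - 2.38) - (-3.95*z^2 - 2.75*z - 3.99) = -0.27*z^3 - 0.13*z^2 + 3.07*z + 1.61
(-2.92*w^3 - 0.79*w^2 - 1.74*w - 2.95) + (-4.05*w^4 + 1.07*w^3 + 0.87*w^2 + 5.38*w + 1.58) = -4.05*w^4 - 1.85*w^3 + 0.08*w^2 + 3.64*w - 1.37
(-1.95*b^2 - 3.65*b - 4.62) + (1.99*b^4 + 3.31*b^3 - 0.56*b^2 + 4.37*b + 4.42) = 1.99*b^4 + 3.31*b^3 - 2.51*b^2 + 0.72*b - 0.2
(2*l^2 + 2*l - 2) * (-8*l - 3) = -16*l^3 - 22*l^2 + 10*l + 6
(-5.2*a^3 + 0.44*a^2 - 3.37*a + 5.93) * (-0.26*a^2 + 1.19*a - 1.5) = 1.352*a^5 - 6.3024*a^4 + 9.1998*a^3 - 6.2121*a^2 + 12.1117*a - 8.895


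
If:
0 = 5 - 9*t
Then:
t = 5/9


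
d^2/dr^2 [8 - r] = 0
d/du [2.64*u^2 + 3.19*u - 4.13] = 5.28*u + 3.19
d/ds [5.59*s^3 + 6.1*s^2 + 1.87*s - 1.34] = 16.77*s^2 + 12.2*s + 1.87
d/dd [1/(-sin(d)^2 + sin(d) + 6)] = (2*sin(d) - 1)*cos(d)/(sin(d) + cos(d)^2 + 5)^2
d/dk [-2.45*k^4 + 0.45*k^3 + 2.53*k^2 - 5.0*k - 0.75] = -9.8*k^3 + 1.35*k^2 + 5.06*k - 5.0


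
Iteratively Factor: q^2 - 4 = (q - 2)*(q + 2)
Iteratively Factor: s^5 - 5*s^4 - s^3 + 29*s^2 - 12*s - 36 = (s - 3)*(s^4 - 2*s^3 - 7*s^2 + 8*s + 12) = (s - 3)^2*(s^3 + s^2 - 4*s - 4) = (s - 3)^2*(s - 2)*(s^2 + 3*s + 2) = (s - 3)^2*(s - 2)*(s + 2)*(s + 1)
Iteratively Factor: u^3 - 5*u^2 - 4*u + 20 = (u + 2)*(u^2 - 7*u + 10) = (u - 5)*(u + 2)*(u - 2)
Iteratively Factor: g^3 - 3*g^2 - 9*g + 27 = (g - 3)*(g^2 - 9) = (g - 3)*(g + 3)*(g - 3)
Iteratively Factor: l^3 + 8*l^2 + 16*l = (l + 4)*(l^2 + 4*l) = l*(l + 4)*(l + 4)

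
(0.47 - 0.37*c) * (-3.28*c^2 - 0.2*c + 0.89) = 1.2136*c^3 - 1.4676*c^2 - 0.4233*c + 0.4183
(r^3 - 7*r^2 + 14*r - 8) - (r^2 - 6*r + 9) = r^3 - 8*r^2 + 20*r - 17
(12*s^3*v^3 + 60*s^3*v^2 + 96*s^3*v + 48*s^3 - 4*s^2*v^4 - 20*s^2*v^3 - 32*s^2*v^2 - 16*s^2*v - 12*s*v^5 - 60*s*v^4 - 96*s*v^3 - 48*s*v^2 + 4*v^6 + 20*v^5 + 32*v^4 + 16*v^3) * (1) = 12*s^3*v^3 + 60*s^3*v^2 + 96*s^3*v + 48*s^3 - 4*s^2*v^4 - 20*s^2*v^3 - 32*s^2*v^2 - 16*s^2*v - 12*s*v^5 - 60*s*v^4 - 96*s*v^3 - 48*s*v^2 + 4*v^6 + 20*v^5 + 32*v^4 + 16*v^3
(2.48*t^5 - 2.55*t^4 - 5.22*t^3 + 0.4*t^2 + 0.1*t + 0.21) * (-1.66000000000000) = -4.1168*t^5 + 4.233*t^4 + 8.6652*t^3 - 0.664*t^2 - 0.166*t - 0.3486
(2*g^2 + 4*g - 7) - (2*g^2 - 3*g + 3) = 7*g - 10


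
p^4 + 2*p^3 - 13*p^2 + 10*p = p*(p - 2)*(p - 1)*(p + 5)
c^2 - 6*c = c*(c - 6)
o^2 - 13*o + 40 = (o - 8)*(o - 5)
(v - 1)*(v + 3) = v^2 + 2*v - 3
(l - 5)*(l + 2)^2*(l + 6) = l^4 + 5*l^3 - 22*l^2 - 116*l - 120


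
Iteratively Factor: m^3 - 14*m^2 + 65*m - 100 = (m - 5)*(m^2 - 9*m + 20) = (m - 5)^2*(m - 4)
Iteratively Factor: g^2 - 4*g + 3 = (g - 1)*(g - 3)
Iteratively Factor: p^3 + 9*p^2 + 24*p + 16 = (p + 4)*(p^2 + 5*p + 4) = (p + 4)^2*(p + 1)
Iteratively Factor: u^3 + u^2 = (u)*(u^2 + u) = u^2*(u + 1)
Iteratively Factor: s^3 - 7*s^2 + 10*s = (s)*(s^2 - 7*s + 10) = s*(s - 5)*(s - 2)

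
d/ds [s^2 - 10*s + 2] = 2*s - 10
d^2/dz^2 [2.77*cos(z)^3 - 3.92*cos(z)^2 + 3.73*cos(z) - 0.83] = -5.8075*cos(z) + 7.84*cos(2*z) - 6.2325*cos(3*z)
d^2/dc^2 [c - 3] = 0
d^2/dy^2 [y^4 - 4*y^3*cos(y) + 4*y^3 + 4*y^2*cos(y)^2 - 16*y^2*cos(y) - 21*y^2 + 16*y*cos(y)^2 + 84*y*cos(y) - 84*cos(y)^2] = 4*y^3*cos(y) + 24*y^2*sin(y) + 16*y^2*cos(y) - 8*y^2*cos(2*y) + 12*y^2 + 64*y*sin(y) - 16*y*sin(2*y) - 108*y*cos(y) - 32*y*cos(2*y) + 24*y - 168*sin(y) - 32*sin(2*y) - 32*cos(y) + 172*cos(2*y) - 38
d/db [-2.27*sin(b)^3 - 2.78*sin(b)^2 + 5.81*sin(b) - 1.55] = (-6.81*sin(b)^2 - 5.56*sin(b) + 5.81)*cos(b)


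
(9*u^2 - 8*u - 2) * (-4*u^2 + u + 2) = -36*u^4 + 41*u^3 + 18*u^2 - 18*u - 4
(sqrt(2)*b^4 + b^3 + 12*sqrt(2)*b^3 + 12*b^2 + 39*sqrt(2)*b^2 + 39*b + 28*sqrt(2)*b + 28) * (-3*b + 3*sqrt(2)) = -3*sqrt(2)*b^5 - 36*sqrt(2)*b^4 + 3*b^4 - 114*sqrt(2)*b^3 + 36*b^3 - 48*sqrt(2)*b^2 + 117*b^2 + 84*b + 117*sqrt(2)*b + 84*sqrt(2)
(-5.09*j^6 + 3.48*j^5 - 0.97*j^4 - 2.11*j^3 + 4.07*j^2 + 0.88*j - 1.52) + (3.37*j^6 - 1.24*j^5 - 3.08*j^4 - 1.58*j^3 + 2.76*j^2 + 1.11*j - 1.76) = -1.72*j^6 + 2.24*j^5 - 4.05*j^4 - 3.69*j^3 + 6.83*j^2 + 1.99*j - 3.28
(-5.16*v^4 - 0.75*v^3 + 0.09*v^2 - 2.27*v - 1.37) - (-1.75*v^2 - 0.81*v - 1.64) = -5.16*v^4 - 0.75*v^3 + 1.84*v^2 - 1.46*v + 0.27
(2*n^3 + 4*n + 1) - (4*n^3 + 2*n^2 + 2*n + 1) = -2*n^3 - 2*n^2 + 2*n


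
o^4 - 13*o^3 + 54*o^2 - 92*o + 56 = (o - 7)*(o - 2)^3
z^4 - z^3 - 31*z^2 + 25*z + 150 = (z - 5)*(z - 3)*(z + 2)*(z + 5)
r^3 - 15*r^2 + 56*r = r*(r - 8)*(r - 7)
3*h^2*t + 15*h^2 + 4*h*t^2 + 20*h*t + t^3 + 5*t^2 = (h + t)*(3*h + t)*(t + 5)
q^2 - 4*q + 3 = (q - 3)*(q - 1)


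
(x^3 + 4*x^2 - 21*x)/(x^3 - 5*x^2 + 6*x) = (x + 7)/(x - 2)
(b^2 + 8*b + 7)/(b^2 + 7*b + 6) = (b + 7)/(b + 6)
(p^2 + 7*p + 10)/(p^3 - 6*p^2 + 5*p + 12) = (p^2 + 7*p + 10)/(p^3 - 6*p^2 + 5*p + 12)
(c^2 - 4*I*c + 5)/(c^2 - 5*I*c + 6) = (c - 5*I)/(c - 6*I)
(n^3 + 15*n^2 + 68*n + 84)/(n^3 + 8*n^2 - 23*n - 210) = (n + 2)/(n - 5)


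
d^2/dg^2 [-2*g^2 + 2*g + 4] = -4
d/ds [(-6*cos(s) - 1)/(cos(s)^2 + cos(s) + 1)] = (6*sin(s)^2 - 2*cos(s) - 1)*sin(s)/(cos(s)^2 + cos(s) + 1)^2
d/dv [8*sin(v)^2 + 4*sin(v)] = 4*(4*sin(v) + 1)*cos(v)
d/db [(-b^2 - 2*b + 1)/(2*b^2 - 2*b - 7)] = 2*(3*b^2 + 5*b + 8)/(4*b^4 - 8*b^3 - 24*b^2 + 28*b + 49)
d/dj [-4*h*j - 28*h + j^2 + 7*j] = -4*h + 2*j + 7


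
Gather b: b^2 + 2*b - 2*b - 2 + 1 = b^2 - 1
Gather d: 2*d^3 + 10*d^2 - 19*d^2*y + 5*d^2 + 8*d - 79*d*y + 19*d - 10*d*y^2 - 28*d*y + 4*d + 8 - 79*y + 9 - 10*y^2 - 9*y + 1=2*d^3 + d^2*(15 - 19*y) + d*(-10*y^2 - 107*y + 31) - 10*y^2 - 88*y + 18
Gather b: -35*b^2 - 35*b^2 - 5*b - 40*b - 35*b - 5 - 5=-70*b^2 - 80*b - 10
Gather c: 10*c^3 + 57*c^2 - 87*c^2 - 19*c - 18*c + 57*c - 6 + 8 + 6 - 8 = 10*c^3 - 30*c^2 + 20*c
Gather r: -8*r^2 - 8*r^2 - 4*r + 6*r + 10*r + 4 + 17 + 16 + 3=-16*r^2 + 12*r + 40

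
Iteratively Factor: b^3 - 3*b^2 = (b - 3)*(b^2) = b*(b - 3)*(b)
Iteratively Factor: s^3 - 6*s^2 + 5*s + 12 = (s + 1)*(s^2 - 7*s + 12) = (s - 3)*(s + 1)*(s - 4)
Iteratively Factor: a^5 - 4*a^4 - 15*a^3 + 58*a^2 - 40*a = (a)*(a^4 - 4*a^3 - 15*a^2 + 58*a - 40) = a*(a - 1)*(a^3 - 3*a^2 - 18*a + 40) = a*(a - 5)*(a - 1)*(a^2 + 2*a - 8) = a*(a - 5)*(a - 1)*(a + 4)*(a - 2)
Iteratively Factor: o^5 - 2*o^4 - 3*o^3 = (o - 3)*(o^4 + o^3) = o*(o - 3)*(o^3 + o^2) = o*(o - 3)*(o + 1)*(o^2) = o^2*(o - 3)*(o + 1)*(o)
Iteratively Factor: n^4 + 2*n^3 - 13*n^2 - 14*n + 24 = (n + 2)*(n^3 - 13*n + 12) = (n - 1)*(n + 2)*(n^2 + n - 12) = (n - 1)*(n + 2)*(n + 4)*(n - 3)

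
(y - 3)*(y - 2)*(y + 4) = y^3 - y^2 - 14*y + 24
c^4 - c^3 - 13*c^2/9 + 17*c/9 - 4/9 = (c - 1)^2*(c - 1/3)*(c + 4/3)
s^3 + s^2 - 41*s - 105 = (s - 7)*(s + 3)*(s + 5)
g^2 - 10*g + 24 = (g - 6)*(g - 4)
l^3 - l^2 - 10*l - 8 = (l - 4)*(l + 1)*(l + 2)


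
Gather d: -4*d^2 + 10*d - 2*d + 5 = -4*d^2 + 8*d + 5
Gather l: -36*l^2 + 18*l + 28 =-36*l^2 + 18*l + 28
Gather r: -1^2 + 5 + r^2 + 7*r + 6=r^2 + 7*r + 10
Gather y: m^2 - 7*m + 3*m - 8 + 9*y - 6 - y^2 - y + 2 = m^2 - 4*m - y^2 + 8*y - 12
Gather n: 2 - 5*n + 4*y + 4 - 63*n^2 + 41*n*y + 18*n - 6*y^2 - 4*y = -63*n^2 + n*(41*y + 13) - 6*y^2 + 6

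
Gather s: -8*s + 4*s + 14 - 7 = 7 - 4*s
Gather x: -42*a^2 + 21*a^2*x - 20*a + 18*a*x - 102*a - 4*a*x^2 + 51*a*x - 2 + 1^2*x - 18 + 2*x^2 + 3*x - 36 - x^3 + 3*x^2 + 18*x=-42*a^2 - 122*a - x^3 + x^2*(5 - 4*a) + x*(21*a^2 + 69*a + 22) - 56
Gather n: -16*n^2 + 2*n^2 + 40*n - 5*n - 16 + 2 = -14*n^2 + 35*n - 14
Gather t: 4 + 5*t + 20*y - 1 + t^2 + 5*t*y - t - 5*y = t^2 + t*(5*y + 4) + 15*y + 3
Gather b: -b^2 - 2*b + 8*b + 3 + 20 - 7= -b^2 + 6*b + 16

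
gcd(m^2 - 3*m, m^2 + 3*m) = m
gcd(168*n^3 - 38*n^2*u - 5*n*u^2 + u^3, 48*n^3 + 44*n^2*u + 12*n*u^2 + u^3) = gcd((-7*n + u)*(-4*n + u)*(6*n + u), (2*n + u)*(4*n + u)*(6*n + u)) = 6*n + u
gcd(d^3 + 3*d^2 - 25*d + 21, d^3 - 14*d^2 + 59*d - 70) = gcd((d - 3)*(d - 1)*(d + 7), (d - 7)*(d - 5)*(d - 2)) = 1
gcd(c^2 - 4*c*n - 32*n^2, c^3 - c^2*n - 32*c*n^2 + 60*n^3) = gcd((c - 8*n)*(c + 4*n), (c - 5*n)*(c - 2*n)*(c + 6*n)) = 1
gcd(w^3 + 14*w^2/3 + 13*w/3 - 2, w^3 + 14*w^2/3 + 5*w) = w + 3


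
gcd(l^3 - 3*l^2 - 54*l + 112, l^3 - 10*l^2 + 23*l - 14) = l - 2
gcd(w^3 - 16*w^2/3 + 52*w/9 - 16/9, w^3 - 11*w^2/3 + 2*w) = w - 2/3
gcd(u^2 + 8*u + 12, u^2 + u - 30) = u + 6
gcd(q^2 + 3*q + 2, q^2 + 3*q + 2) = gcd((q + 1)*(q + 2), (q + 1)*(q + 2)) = q^2 + 3*q + 2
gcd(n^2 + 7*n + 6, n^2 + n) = n + 1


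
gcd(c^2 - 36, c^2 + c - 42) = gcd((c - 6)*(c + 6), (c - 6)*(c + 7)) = c - 6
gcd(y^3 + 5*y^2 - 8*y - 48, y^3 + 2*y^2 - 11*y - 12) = y^2 + y - 12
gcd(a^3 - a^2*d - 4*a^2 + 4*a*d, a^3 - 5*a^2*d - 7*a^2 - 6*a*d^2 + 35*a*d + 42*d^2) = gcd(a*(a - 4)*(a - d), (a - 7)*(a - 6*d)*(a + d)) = 1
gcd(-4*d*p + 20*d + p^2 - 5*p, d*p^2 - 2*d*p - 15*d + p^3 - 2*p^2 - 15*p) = p - 5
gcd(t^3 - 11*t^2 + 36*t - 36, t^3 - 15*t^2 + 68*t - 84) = t^2 - 8*t + 12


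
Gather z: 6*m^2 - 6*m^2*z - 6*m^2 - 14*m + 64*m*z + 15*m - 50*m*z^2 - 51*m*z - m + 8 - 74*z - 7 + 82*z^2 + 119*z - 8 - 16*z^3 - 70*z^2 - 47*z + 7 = -16*z^3 + z^2*(12 - 50*m) + z*(-6*m^2 + 13*m - 2)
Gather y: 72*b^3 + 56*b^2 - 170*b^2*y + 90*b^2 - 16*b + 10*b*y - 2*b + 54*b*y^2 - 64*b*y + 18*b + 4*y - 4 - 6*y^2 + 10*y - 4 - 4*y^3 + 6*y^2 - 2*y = 72*b^3 + 146*b^2 + 54*b*y^2 - 4*y^3 + y*(-170*b^2 - 54*b + 12) - 8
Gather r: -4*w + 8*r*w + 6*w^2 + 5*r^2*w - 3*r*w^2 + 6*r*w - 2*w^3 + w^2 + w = 5*r^2*w + r*(-3*w^2 + 14*w) - 2*w^3 + 7*w^2 - 3*w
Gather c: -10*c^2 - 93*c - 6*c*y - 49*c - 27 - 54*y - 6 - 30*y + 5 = -10*c^2 + c*(-6*y - 142) - 84*y - 28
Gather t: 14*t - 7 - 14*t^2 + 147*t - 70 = -14*t^2 + 161*t - 77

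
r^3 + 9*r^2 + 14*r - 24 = (r - 1)*(r + 4)*(r + 6)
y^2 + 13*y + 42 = (y + 6)*(y + 7)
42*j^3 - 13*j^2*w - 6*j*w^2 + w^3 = (-7*j + w)*(-2*j + w)*(3*j + w)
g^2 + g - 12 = (g - 3)*(g + 4)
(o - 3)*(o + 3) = o^2 - 9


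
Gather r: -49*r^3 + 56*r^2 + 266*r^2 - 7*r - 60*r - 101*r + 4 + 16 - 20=-49*r^3 + 322*r^2 - 168*r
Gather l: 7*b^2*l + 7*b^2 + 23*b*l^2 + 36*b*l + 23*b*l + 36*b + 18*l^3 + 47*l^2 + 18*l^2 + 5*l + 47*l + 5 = 7*b^2 + 36*b + 18*l^3 + l^2*(23*b + 65) + l*(7*b^2 + 59*b + 52) + 5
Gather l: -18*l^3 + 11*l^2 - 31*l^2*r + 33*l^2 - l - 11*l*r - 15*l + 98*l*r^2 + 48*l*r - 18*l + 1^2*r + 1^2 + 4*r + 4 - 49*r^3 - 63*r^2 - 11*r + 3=-18*l^3 + l^2*(44 - 31*r) + l*(98*r^2 + 37*r - 34) - 49*r^3 - 63*r^2 - 6*r + 8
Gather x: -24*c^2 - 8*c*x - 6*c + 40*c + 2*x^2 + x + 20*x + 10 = -24*c^2 + 34*c + 2*x^2 + x*(21 - 8*c) + 10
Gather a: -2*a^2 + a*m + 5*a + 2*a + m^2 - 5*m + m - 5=-2*a^2 + a*(m + 7) + m^2 - 4*m - 5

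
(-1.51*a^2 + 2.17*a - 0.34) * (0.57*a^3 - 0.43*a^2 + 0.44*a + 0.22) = -0.8607*a^5 + 1.8862*a^4 - 1.7913*a^3 + 0.7688*a^2 + 0.3278*a - 0.0748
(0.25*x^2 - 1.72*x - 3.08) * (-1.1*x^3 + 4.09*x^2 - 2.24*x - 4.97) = -0.275*x^5 + 2.9145*x^4 - 4.2068*x^3 - 9.9869*x^2 + 15.4476*x + 15.3076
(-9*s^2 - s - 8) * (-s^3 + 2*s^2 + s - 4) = 9*s^5 - 17*s^4 - 3*s^3 + 19*s^2 - 4*s + 32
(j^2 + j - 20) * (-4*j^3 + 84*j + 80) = -4*j^5 - 4*j^4 + 164*j^3 + 164*j^2 - 1600*j - 1600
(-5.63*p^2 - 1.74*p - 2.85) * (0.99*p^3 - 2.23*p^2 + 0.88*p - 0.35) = -5.5737*p^5 + 10.8323*p^4 - 3.8957*p^3 + 6.7948*p^2 - 1.899*p + 0.9975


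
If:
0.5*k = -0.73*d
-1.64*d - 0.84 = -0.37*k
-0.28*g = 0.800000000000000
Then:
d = -0.39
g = -2.86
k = 0.56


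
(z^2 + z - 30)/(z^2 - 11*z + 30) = (z + 6)/(z - 6)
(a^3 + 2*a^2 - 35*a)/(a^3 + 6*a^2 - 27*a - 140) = a/(a + 4)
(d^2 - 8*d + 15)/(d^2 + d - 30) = (d - 3)/(d + 6)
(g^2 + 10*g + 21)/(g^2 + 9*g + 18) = (g + 7)/(g + 6)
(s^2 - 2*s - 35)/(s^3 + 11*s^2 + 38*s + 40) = (s - 7)/(s^2 + 6*s + 8)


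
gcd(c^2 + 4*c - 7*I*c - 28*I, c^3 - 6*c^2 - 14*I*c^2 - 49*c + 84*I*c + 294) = c - 7*I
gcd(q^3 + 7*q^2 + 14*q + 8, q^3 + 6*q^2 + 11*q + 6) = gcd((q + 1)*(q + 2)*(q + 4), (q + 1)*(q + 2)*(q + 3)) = q^2 + 3*q + 2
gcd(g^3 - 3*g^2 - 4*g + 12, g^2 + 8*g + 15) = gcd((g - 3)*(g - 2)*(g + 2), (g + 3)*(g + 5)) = 1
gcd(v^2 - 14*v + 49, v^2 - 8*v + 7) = v - 7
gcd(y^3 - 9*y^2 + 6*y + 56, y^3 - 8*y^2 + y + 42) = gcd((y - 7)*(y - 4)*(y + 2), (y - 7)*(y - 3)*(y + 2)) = y^2 - 5*y - 14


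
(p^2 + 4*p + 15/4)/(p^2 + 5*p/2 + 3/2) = (p + 5/2)/(p + 1)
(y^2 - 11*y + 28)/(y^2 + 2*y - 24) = (y - 7)/(y + 6)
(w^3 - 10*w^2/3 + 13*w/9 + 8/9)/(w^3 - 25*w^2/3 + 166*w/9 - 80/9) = (3*w^2 - 2*w - 1)/(3*w^2 - 17*w + 10)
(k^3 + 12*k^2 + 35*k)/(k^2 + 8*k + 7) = k*(k + 5)/(k + 1)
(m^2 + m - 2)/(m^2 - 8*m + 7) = (m + 2)/(m - 7)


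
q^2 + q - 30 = (q - 5)*(q + 6)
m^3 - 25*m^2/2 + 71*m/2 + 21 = (m - 7)*(m - 6)*(m + 1/2)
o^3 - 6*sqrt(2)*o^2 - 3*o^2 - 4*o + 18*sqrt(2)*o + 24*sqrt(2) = (o - 4)*(o + 1)*(o - 6*sqrt(2))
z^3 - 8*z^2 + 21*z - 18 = (z - 3)^2*(z - 2)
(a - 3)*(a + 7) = a^2 + 4*a - 21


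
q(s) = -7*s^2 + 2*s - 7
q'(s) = 2 - 14*s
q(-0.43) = -9.15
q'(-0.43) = 8.02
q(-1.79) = -33.01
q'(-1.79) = 27.06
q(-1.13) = -18.20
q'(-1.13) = 17.82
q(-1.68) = -30.12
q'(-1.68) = 25.52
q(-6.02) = -272.72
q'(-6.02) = 86.28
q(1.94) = -29.47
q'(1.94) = -25.16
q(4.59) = -145.30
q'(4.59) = -62.26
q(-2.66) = -61.85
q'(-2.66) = 39.24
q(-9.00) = -592.00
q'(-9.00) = 128.00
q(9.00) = -556.00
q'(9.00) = -124.00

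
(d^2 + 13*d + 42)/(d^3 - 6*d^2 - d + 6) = (d^2 + 13*d + 42)/(d^3 - 6*d^2 - d + 6)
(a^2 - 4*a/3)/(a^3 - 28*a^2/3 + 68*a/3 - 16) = a/(a^2 - 8*a + 12)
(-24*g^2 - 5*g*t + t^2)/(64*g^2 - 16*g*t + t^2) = (3*g + t)/(-8*g + t)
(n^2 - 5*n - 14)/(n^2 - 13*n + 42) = (n + 2)/(n - 6)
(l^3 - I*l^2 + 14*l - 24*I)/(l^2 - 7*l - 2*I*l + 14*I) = (l^2 + I*l + 12)/(l - 7)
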